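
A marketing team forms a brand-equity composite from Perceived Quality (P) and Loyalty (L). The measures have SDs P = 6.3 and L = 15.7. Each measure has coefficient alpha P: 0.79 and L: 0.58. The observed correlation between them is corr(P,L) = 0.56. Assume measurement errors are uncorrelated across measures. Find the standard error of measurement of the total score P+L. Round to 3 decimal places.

10.576

Var(total) = 286.18 + 110.779 = 396.959.
True-score variance = 174.319 + 110.779 = 285.098, so reliability = 0.7182.
Error variance = 396.959 − 285.098 = 111.861; SEM = √111.861 = 10.576.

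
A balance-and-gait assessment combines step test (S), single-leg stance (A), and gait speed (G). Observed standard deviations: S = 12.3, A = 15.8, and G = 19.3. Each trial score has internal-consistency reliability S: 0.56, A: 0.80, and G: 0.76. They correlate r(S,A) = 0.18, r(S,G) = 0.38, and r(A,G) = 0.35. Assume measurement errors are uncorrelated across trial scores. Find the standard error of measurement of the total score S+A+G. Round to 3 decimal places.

Var(total) = 773.42 + 463.837 = 1237.26.
True-score variance = 567.527 + 463.837 = 1031.36, so reliability = 0.8336.
Error variance = 1237.26 − 1031.36 = 205.893; SEM = √205.893 = 14.349.

14.349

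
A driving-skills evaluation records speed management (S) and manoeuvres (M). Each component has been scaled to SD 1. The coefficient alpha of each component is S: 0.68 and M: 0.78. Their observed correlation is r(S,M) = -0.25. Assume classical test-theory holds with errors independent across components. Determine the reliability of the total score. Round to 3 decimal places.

Var(S+M) = 2 + 2·[(-0.25)] = 2 − 0.5 = 1.5.
With uncorrelated errors the cross-covariances are all true-score covariance, so they carry over unchanged; only the diagonal terms shrink to ρᵢσᵢ².
True-score variance = [0.68 + 0.78] − 0.5 = 1.46 − 0.5 = 0.96.
Reliability = 0.96 / 1.5 = 0.640.

0.640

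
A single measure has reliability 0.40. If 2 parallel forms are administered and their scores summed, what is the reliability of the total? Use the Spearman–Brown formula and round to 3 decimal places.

0.571

ρ_k = kρ / (1 + (k−1)ρ) = 2·0.40 / (1 + 1·0.40) = 0.800 / 1.400 = 0.571.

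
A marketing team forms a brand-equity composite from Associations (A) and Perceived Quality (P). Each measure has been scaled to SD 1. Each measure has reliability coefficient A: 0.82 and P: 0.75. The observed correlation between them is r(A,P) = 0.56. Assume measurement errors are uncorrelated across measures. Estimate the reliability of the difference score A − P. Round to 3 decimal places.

0.511

Var(A−P) = 1 + 1 − 2·0.56 = 2 − 1.12 = 0.88.
Because errors are independent across components, Cov(Tᵢ,Tⱼ) = Cov(Xᵢ,Xⱼ); the off-diagonal part of the true-score variance is the same as above.
True-score variance = [0.82 + 0.75] − 1.12 = 1.57 − 1.12 = 0.45.
Reliability = 0.45 / 0.88 = 0.511.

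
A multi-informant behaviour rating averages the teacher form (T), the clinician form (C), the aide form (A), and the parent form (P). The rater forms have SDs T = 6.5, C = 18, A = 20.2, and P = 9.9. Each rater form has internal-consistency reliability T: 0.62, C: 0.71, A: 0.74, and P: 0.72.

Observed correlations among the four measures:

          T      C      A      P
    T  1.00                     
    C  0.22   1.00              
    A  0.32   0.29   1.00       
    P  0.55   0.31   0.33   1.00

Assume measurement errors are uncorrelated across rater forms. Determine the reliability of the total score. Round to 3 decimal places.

0.841

Var(T+C+A+P) = 6.5² + 18² + 20.2² + 9.9² + 2·[6.5·18·0.22 + 6.5·20.2·0.32 + 6.5·9.9·0.55 + 18·20.2·0.29 + 18·9.9·0.31 + 20.2·9.9·0.33] = 872.3 + 659.656 = 1531.96.
Because errors are independent across components, Cov(Tᵢ,Tⱼ) = Cov(Xᵢ,Xⱼ); the off-diagonal part of the true-score variance is the same as above.
True-score variance = [6.5²·0.62 + 18²·0.71 + 20.2²·0.74 + 9.9²·0.72] + 659.656 = 628.752 + 659.656 = 1288.41.
Reliability = 1288.41 / 1531.96 = 0.841.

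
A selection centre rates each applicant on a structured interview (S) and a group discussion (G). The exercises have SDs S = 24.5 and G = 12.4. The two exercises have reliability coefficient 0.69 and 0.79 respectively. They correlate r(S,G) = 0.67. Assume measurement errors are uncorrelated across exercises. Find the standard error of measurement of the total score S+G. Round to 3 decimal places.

14.777

Var(total) = 754.01 + 407.092 = 1161.1.
True-score variance = 535.643 + 407.092 = 942.735, so reliability = 0.8119.
Error variance = 1161.1 − 942.735 = 218.367; SEM = √218.367 = 14.777.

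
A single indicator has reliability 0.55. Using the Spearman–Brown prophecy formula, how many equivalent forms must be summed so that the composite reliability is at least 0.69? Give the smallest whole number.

k ≥ ρ*(1−ρ₁)/(ρ₁(1−ρ*)) = 0.69·0.45 / (0.55·0.31) = 1.821.
Smallest integer k = 2.

2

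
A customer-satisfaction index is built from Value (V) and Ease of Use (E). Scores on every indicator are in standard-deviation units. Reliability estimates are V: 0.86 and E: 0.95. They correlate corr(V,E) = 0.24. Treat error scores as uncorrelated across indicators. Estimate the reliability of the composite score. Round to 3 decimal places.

Var(V+E) = 2 + 2·[0.24] = 2 + 0.48 = 2.48.
Because errors are independent across components, Cov(Tᵢ,Tⱼ) = Cov(Xᵢ,Xⱼ); the off-diagonal part of the true-score variance is the same as above.
True-score variance = [0.86 + 0.95] + 0.48 = 1.81 + 0.48 = 2.29.
Reliability = 2.29 / 2.48 = 0.923.

0.923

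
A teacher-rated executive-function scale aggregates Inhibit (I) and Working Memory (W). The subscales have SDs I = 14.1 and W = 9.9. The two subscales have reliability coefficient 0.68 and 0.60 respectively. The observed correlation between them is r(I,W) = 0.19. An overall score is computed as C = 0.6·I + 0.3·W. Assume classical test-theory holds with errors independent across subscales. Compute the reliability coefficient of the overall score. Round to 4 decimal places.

0.7061

Var(C) = 0.6²·14.1² + 0.3²·9.9² + 2·[0.18·14.1·9.9·0.19] = 80.3925 + 9.54796 = 89.9405.
Under uncorrelated errors the observed covariances equal the true-score covariances, so only the own-variance terms attenuate.
True-score variance = [0.6²·14.1²·0.68 + 0.3²·9.9²·0.60] + 9.54796 = 53.9612 + 9.54796 = 63.5092.
Reliability = 63.5092 / 89.9405 = 0.7061.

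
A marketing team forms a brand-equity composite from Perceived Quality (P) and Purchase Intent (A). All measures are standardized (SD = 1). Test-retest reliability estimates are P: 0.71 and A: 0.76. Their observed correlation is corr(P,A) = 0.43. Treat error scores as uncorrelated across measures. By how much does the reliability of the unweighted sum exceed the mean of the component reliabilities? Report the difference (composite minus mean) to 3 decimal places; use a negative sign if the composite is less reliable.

Var(sum) = 2 + 0.86 = 2.86; true-score variance = 1.47 + 0.86 = 2.33; composite reliability = 0.8147.
Mean component reliability = 0.7350.
Difference = 0.8147 − 0.7350 = 0.080.

0.080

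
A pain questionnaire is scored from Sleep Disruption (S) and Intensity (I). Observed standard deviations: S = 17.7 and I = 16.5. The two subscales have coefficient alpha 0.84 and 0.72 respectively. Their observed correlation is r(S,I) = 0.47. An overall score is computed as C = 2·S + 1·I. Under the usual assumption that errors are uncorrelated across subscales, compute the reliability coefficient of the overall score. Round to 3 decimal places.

0.867

Var(C) = 2²·17.7² + 16.5² + 2·[2·17.7·16.5·0.47] = 1525.41 + 549.054 = 2074.46.
Because errors are independent across components, Cov(Tᵢ,Tⱼ) = Cov(Xᵢ,Xⱼ); the off-diagonal part of the true-score variance is the same as above.
True-score variance = [2²·17.7²·0.84 + 16.5²·0.72] + 549.054 = 1248.67 + 549.054 = 1797.73.
Reliability = 1797.73 / 2074.46 = 0.867.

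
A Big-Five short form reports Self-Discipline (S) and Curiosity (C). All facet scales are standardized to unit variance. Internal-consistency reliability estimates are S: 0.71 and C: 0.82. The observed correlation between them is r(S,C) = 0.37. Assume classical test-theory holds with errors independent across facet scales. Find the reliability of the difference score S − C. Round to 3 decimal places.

Var(S−C) = 1 + 1 − 2·0.37 = 2 − 0.74 = 1.26.
Because errors are independent across components, Cov(Tᵢ,Tⱼ) = Cov(Xᵢ,Xⱼ); the off-diagonal part of the true-score variance is the same as above.
True-score variance = [0.71 + 0.82] − 0.74 = 1.53 − 0.74 = 0.79.
Reliability = 0.79 / 1.26 = 0.627.

0.627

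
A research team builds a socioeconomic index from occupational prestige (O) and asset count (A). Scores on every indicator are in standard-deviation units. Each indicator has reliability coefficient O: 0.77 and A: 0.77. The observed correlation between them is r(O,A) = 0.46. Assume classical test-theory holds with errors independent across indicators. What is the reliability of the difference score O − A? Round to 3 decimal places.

Var(O−A) = 1 + 1 − 2·0.46 = 2 − 0.92 = 1.08.
With uncorrelated errors the cross-covariances are all true-score covariance, so they carry over unchanged; only the diagonal terms shrink to ρᵢσᵢ².
True-score variance = [0.77 + 0.77] − 0.92 = 1.54 − 0.92 = 0.62.
Reliability = 0.62 / 1.08 = 0.574.

0.574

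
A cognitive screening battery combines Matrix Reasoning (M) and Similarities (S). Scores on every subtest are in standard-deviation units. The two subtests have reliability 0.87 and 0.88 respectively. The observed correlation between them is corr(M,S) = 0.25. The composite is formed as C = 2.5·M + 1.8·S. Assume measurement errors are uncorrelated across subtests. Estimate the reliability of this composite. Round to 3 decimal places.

0.898

Var(C) = 2.5² + 1.8² + 2·[4.5·0.25] = 9.49 + 2.25 = 11.74.
Under uncorrelated errors the observed covariances equal the true-score covariances, so only the own-variance terms attenuate.
True-score variance = [2.5²·0.87 + 1.8²·0.88] + 2.25 = 8.2887 + 2.25 = 10.5387.
Reliability = 10.5387 / 11.74 = 0.898.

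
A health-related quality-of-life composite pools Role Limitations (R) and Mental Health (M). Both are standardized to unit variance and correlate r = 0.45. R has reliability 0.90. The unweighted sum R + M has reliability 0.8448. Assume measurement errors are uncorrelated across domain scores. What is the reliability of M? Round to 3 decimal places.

Var(R+M) = 2 + 2·0.45 = 2.900.
True-score variance = ρ_R + ρ_M + 2·0.45, so 0.8448 = (0.90 + ρ_M + 0.90) / 2.900.
ρ_M = 0.8448·2.900 − 0.90 − 0.90 = 0.650.

0.650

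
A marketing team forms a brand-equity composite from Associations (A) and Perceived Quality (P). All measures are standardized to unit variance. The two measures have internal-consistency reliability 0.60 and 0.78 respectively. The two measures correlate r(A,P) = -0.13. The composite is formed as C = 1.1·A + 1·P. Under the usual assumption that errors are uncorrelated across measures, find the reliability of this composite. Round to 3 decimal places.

Var(C) = 1.1² + 1 + 2·[1.1·(-0.13)] = 2.21 − 0.286 = 1.924.
With uncorrelated errors the cross-covariances are all true-score covariance, so they carry over unchanged; only the diagonal terms shrink to ρᵢσᵢ².
True-score variance = [1.1²·0.60 + 0.78] − 0.286 = 1.506 − 0.286 = 1.22.
Reliability = 1.22 / 1.924 = 0.634.

0.634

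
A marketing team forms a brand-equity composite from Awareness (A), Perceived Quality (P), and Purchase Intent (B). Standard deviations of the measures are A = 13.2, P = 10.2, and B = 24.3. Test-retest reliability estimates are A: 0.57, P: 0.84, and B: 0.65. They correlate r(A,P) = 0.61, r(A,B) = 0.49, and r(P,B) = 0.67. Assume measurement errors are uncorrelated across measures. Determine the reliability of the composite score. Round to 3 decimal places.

Var(A+P+B) = 13.2² + 10.2² + 24.3² + 2·[13.2·10.2·0.61 + 13.2·24.3·0.49 + 10.2·24.3·0.67] = 868.77 + 810.738 = 1679.51.
Because errors are independent across components, Cov(Tᵢ,Tⱼ) = Cov(Xᵢ,Xⱼ); the off-diagonal part of the true-score variance is the same as above.
True-score variance = [13.2²·0.57 + 10.2²·0.84 + 24.3²·0.65] + 810.738 = 570.529 + 810.738 = 1381.27.
Reliability = 1381.27 / 1679.51 = 0.822.

0.822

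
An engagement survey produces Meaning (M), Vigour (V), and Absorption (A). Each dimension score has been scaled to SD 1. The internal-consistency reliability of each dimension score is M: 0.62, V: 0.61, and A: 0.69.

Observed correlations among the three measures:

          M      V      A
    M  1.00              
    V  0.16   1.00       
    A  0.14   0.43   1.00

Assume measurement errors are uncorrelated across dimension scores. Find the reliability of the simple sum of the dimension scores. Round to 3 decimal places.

0.758

Var(M+V+A) = 3 + 2·[0.16 + 0.14 + 0.43] = 3 + 1.46 = 4.46.
With uncorrelated errors the cross-covariances are all true-score covariance, so they carry over unchanged; only the diagonal terms shrink to ρᵢσᵢ².
True-score variance = [0.62 + 0.61 + 0.69] + 1.46 = 1.92 + 1.46 = 3.38.
Reliability = 3.38 / 4.46 = 0.758.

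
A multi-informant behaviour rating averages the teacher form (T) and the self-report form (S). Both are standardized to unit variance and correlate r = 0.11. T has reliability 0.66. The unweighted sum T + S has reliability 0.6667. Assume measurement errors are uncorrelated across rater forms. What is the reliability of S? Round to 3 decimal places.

Var(T+S) = 2 + 2·0.11 = 2.220.
True-score variance = ρ_T + ρ_S + 2·0.11, so 0.6667 = (0.66 + ρ_S + 0.22) / 2.220.
ρ_S = 0.6667·2.220 − 0.66 − 0.22 = 0.600.

0.600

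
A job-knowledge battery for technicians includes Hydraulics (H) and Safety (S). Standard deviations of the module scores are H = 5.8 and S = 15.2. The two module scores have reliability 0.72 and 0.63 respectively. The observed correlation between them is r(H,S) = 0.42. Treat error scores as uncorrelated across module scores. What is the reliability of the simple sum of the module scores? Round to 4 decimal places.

Var(H+S) = 5.8² + 15.2² + 2·[5.8·15.2·0.42] = 264.68 + 74.0544 = 338.734.
With uncorrelated errors the cross-covariances are all true-score covariance, so they carry over unchanged; only the diagonal terms shrink to ρᵢσᵢ².
True-score variance = [5.8²·0.72 + 15.2²·0.63] + 74.0544 = 169.776 + 74.0544 = 243.83.
Reliability = 243.83 / 338.734 = 0.7198.

0.7198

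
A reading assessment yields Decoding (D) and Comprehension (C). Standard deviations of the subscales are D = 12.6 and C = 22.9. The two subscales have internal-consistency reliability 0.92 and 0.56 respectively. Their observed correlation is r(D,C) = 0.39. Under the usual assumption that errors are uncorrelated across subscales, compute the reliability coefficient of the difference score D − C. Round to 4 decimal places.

0.4686

Var(D−C) = 12.6² + 22.9² − 2·12.6·22.9·0.39 = 683.17 − 225.061 = 458.109.
Because errors are independent across components, Cov(Tᵢ,Tⱼ) = Cov(Xᵢ,Xⱼ); the off-diagonal part of the true-score variance is the same as above.
True-score variance = [12.6²·0.92 + 22.9²·0.56] − 225.061 = 439.729 − 225.061 = 214.668.
Reliability = 214.668 / 458.109 = 0.4686.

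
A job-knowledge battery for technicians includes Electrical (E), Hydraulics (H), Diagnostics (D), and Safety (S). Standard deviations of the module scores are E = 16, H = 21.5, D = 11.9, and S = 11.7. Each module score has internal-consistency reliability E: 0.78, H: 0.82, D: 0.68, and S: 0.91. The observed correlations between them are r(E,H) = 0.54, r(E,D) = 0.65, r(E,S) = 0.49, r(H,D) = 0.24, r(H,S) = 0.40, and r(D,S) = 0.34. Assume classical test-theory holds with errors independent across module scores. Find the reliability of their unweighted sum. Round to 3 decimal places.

0.911

Var(E+H+D+S) = 16² + 21.5² + 11.9² + 11.7² + 2·[16·21.5·0.54 + 16·11.9·0.65 + 16·11.7·0.49 + 21.5·11.9·0.24 + 21.5·11.7·0.40 + 11.9·11.7·0.34] = 996.75 + 1221.22 = 2217.97.
With uncorrelated errors the cross-covariances are all true-score covariance, so they carry over unchanged; only the diagonal terms shrink to ρᵢσᵢ².
True-score variance = [16²·0.78 + 21.5²·0.82 + 11.9²·0.68 + 11.7²·0.91] + 1221.22 = 799.59 + 1221.22 = 2020.81.
Reliability = 2020.81 / 2217.97 = 0.911.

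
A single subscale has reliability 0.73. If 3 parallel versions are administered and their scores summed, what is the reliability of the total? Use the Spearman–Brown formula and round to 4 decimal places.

ρ_k = kρ / (1 + (k−1)ρ) = 3·0.73 / (1 + 2·0.73) = 2.190 / 2.460 = 0.8902.

0.8902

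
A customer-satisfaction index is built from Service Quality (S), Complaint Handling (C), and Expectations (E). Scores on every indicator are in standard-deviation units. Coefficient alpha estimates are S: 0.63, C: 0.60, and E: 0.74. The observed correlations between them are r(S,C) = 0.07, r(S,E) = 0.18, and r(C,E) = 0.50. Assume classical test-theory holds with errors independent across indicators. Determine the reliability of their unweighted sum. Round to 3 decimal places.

0.771

Var(S+C+E) = 3 + 2·[0.07 + 0.18 + 0.50] = 3 + 1.5 = 4.5.
With uncorrelated errors the cross-covariances are all true-score covariance, so they carry over unchanged; only the diagonal terms shrink to ρᵢσᵢ².
True-score variance = [0.63 + 0.60 + 0.74] + 1.5 = 1.97 + 1.5 = 3.47.
Reliability = 3.47 / 4.5 = 0.771.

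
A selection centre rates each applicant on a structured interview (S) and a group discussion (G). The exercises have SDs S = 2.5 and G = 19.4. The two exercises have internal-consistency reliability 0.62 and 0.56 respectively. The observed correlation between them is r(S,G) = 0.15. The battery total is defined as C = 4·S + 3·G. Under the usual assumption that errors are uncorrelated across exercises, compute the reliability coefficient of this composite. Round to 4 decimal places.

0.5826

Var(C) = 4²·2.5² + 3²·19.4² + 2·[12·2.5·19.4·0.15] = 3487.24 + 174.6 = 3661.84.
With uncorrelated errors the cross-covariances are all true-score covariance, so they carry over unchanged; only the diagonal terms shrink to ρᵢσᵢ².
True-score variance = [4²·2.5²·0.62 + 3²·19.4²·0.56] + 174.6 = 1958.85 + 174.6 = 2133.45.
Reliability = 2133.45 / 3661.84 = 0.5826.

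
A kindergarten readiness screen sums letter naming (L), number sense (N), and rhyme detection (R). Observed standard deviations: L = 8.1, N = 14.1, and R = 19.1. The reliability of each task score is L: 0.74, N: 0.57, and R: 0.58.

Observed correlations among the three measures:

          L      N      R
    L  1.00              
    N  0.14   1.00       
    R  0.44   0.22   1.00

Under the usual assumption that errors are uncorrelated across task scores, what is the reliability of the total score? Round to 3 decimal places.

Var(L+N+R) = 8.1² + 14.1² + 19.1² + 2·[8.1·14.1·0.14 + 8.1·19.1·0.44 + 14.1·19.1·0.22] = 629.23 + 286.62 = 915.85.
Because errors are independent across components, Cov(Tᵢ,Tⱼ) = Cov(Xᵢ,Xⱼ); the off-diagonal part of the true-score variance is the same as above.
True-score variance = [8.1²·0.74 + 14.1²·0.57 + 19.1²·0.58] + 286.62 = 373.463 + 286.62 = 660.083.
Reliability = 660.083 / 915.85 = 0.721.

0.721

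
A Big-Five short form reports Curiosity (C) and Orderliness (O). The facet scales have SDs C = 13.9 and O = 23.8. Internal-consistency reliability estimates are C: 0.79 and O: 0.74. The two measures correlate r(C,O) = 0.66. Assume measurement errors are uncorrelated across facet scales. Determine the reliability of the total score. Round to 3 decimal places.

0.843

Var(C+O) = 13.9² + 23.8² + 2·[13.9·23.8·0.66] = 759.65 + 436.682 = 1196.33.
Under uncorrelated errors the observed covariances equal the true-score covariances, so only the own-variance terms attenuate.
True-score variance = [13.9²·0.79 + 23.8²·0.74] + 436.682 = 571.802 + 436.682 = 1008.48.
Reliability = 1008.48 / 1196.33 = 0.843.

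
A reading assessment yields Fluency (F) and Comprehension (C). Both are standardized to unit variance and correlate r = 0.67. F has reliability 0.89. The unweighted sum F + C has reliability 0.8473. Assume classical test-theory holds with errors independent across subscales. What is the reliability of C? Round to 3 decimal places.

0.600

Var(F+C) = 2 + 2·0.67 = 3.340.
True-score variance = ρ_F + ρ_C + 2·0.67, so 0.8473 = (0.89 + ρ_C + 1.34) / 3.340.
ρ_C = 0.8473·3.340 − 0.89 − 1.34 = 0.600.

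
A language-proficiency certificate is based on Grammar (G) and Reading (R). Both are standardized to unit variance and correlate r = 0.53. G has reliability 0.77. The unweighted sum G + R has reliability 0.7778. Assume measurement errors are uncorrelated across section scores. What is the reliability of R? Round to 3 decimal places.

Var(G+R) = 2 + 2·0.53 = 3.060.
True-score variance = ρ_G + ρ_R + 2·0.53, so 0.7778 = (0.77 + ρ_R + 1.06) / 3.060.
ρ_R = 0.7778·3.060 − 0.77 − 1.06 = 0.550.

0.550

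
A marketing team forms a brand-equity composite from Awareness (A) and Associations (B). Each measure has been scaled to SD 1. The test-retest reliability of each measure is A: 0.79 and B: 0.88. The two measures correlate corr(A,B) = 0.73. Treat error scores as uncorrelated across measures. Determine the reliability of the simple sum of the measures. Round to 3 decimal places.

0.905

Var(A+B) = 2 + 2·[0.73] = 2 + 1.46 = 3.46.
Because errors are independent across components, Cov(Tᵢ,Tⱼ) = Cov(Xᵢ,Xⱼ); the off-diagonal part of the true-score variance is the same as above.
True-score variance = [0.79 + 0.88] + 1.46 = 1.67 + 1.46 = 3.13.
Reliability = 3.13 / 3.46 = 0.905.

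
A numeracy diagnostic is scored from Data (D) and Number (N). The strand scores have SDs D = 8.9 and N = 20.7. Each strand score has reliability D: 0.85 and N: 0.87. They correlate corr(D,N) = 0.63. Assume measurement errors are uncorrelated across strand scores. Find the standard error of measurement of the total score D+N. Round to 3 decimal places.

8.221

Var(total) = 507.7 + 232.13 = 739.83.
True-score variance = 440.115 + 232.13 = 672.245, so reliability = 0.9086.
Error variance = 739.83 − 672.245 = 67.5852; SEM = √67.5852 = 8.221.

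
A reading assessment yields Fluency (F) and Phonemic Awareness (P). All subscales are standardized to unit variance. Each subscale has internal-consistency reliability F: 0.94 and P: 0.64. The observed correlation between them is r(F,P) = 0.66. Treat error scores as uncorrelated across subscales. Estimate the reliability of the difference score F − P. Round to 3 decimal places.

0.382

Var(F−P) = 1 + 1 − 2·0.66 = 2 − 1.32 = 0.68.
Because errors are independent across components, Cov(Tᵢ,Tⱼ) = Cov(Xᵢ,Xⱼ); the off-diagonal part of the true-score variance is the same as above.
True-score variance = [0.94 + 0.64] − 1.32 = 1.58 − 1.32 = 0.26.
Reliability = 0.26 / 0.68 = 0.382.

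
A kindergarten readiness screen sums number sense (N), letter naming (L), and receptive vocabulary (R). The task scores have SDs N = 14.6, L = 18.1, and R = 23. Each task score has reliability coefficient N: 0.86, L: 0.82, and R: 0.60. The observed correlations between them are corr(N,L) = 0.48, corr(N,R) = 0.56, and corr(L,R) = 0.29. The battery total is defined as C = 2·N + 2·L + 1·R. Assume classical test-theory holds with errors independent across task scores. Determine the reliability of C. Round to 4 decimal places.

Var(C) = 2²·14.6² + 2²·18.1² + 23² + 2·[4·14.6·18.1·0.48 + 2·14.6·23·0.56 + 2·18.1·23·0.29] = 2692.08 + 2249.86 = 4941.94.
Under uncorrelated errors the observed covariances equal the true-score covariances, so only the own-variance terms attenuate.
True-score variance = [2²·14.6²·0.86 + 2²·18.1²·0.82 + 23²·0.60] + 2249.86 = 2125.23 + 2249.86 = 4375.09.
Reliability = 4375.09 / 4941.94 = 0.8853.

0.8853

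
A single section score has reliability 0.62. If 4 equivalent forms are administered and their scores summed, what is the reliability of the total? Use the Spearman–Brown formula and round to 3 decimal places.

ρ_k = kρ / (1 + (k−1)ρ) = 4·0.62 / (1 + 3·0.62) = 2.480 / 2.860 = 0.867.

0.867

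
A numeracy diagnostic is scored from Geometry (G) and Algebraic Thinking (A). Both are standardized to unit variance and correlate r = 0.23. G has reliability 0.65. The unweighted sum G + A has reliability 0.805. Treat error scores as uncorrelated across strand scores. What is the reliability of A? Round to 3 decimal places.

0.870

Var(G+A) = 2 + 2·0.23 = 2.460.
True-score variance = ρ_G + ρ_A + 2·0.23, so 0.805 = (0.65 + ρ_A + 0.46) / 2.460.
ρ_A = 0.805·2.460 − 0.65 − 0.46 = 0.870.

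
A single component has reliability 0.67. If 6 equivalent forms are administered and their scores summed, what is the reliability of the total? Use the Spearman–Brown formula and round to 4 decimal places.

0.9241

ρ_k = kρ / (1 + (k−1)ρ) = 6·0.67 / (1 + 5·0.67) = 4.020 / 4.350 = 0.9241.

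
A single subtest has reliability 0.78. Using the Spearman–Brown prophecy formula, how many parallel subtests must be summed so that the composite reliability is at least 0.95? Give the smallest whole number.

6

k ≥ ρ*(1−ρ₁)/(ρ₁(1−ρ*)) = 0.95·0.22 / (0.78·0.05) = 5.359.
Smallest integer k = 6.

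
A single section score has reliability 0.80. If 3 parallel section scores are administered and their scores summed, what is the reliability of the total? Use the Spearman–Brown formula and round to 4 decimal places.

ρ_k = kρ / (1 + (k−1)ρ) = 3·0.80 / (1 + 2·0.80) = 2.400 / 2.600 = 0.9231.

0.9231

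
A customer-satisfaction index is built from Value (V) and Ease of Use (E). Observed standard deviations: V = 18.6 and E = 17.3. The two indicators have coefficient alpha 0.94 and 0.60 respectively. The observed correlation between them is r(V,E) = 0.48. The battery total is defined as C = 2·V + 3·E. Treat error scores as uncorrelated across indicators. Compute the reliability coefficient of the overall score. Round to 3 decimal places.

Var(C) = 2²·18.6² + 3²·17.3² + 2·[6·18.6·17.3·0.48] = 4077.45 + 1853.45 = 5930.9.
Because errors are independent across components, Cov(Tᵢ,Tⱼ) = Cov(Xᵢ,Xⱼ); the off-diagonal part of the true-score variance is the same as above.
True-score variance = [2²·18.6²·0.94 + 3²·17.3²·0.60] + 1853.45 = 2916.98 + 1853.45 = 4770.43.
Reliability = 4770.43 / 5930.9 = 0.804.

0.804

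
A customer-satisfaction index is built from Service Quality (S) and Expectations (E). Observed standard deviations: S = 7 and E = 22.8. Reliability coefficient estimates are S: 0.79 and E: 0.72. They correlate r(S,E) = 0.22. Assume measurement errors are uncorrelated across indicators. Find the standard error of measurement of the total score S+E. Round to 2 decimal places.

12.48

Var(total) = 568.84 + 70.224 = 639.064.
True-score variance = 412.995 + 70.224 = 483.219, so reliability = 0.7561.
Error variance = 639.064 − 483.219 = 155.845; SEM = √155.845 = 12.48.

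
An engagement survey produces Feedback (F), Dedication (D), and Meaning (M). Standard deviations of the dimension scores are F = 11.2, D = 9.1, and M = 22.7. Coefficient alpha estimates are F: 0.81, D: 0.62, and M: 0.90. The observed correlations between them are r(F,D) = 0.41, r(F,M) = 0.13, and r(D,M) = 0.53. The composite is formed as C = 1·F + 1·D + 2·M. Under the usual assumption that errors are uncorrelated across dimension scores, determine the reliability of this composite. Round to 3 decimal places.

Var(C) = 11.2² + 9.1² + 2²·22.7² + 2·[11.2·9.1·0.41 + 2·11.2·22.7·0.13 + 2·9.1·22.7·0.53] = 2269.41 + 653.708 = 2923.12.
Because errors are independent across components, Cov(Tᵢ,Tⱼ) = Cov(Xᵢ,Xⱼ); the off-diagonal part of the true-score variance is the same as above.
True-score variance = [11.2²·0.81 + 9.1²·0.62 + 2²·22.7²·0.90] + 653.708 = 2007.99 + 653.708 = 2661.7.
Reliability = 2661.7 / 2923.12 = 0.911.

0.911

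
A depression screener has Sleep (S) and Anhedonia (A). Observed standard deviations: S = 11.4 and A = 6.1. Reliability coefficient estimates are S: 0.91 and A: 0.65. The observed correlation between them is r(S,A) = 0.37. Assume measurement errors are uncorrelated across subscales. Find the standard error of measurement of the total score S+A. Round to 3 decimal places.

4.972

Var(total) = 167.17 + 51.4596 = 218.63.
True-score variance = 142.45 + 51.4596 = 193.91, so reliability = 0.8869.
Error variance = 218.63 − 193.91 = 24.7199; SEM = √24.7199 = 4.972.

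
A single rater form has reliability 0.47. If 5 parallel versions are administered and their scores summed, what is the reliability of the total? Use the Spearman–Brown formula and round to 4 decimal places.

ρ_k = kρ / (1 + (k−1)ρ) = 5·0.47 / (1 + 4·0.47) = 2.350 / 2.880 = 0.8160.

0.8160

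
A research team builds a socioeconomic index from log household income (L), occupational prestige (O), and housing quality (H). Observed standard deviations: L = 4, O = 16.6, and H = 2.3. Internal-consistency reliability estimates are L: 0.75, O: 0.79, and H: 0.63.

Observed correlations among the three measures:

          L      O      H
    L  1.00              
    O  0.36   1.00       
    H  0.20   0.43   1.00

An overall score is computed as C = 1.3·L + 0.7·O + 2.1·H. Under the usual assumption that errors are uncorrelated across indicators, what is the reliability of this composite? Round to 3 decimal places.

Var(C) = 1.3²·4² + 0.7²·16.6² + 2.1²·2.3² + 2·[0.91·4·16.6·0.36 + 2.73·4·2.3·0.20 + 1.47·16.6·2.3·0.43] = 185.393 + 101.819 = 287.212.
Under uncorrelated errors the observed covariances equal the true-score covariances, so only the own-variance terms attenuate.
True-score variance = [1.3²·4²·0.75 + 0.7²·16.6²·0.79 + 2.1²·2.3²·0.63] + 101.819 = 141.646 + 101.819 = 243.465.
Reliability = 243.465 / 287.212 = 0.848.

0.848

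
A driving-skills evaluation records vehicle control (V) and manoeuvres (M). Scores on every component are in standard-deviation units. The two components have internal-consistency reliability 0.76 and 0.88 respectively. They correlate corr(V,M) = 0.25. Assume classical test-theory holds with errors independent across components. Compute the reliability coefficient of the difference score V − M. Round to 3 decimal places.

Var(V−M) = 1 + 1 − 2·0.25 = 2 − 0.5 = 1.5.
Because errors are independent across components, Cov(Tᵢ,Tⱼ) = Cov(Xᵢ,Xⱼ); the off-diagonal part of the true-score variance is the same as above.
True-score variance = [0.76 + 0.88] − 0.5 = 1.64 − 0.5 = 1.14.
Reliability = 1.14 / 1.5 = 0.760.

0.760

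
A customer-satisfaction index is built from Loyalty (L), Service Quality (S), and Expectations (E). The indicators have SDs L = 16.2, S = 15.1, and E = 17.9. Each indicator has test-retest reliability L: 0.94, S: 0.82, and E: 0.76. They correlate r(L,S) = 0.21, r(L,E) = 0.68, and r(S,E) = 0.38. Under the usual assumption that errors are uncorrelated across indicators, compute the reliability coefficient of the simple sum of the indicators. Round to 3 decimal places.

Var(L+S+E) = 16.2² + 15.1² + 17.9² + 2·[16.2·15.1·0.21 + 16.2·17.9·0.68 + 15.1·17.9·0.38] = 810.86 + 702.534 = 1513.39.
With uncorrelated errors the cross-covariances are all true-score covariance, so they carry over unchanged; only the diagonal terms shrink to ρᵢσᵢ².
True-score variance = [16.2²·0.94 + 15.1²·0.82 + 17.9²·0.76] + 702.534 = 677.173 + 702.534 = 1379.71.
Reliability = 1379.71 / 1513.39 = 0.912.

0.912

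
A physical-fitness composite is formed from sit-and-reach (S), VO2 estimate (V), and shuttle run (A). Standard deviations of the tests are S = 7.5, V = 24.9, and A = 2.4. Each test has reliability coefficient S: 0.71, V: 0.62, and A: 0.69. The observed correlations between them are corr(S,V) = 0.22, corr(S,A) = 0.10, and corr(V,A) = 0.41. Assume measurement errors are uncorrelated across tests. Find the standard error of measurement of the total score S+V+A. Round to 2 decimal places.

Var(total) = 682.02 + 134.773 = 816.793.
True-score variance = 428.318 + 134.773 = 563.091, so reliability = 0.6894.
Error variance = 816.793 − 563.091 = 253.702; SEM = √253.702 = 15.93.

15.93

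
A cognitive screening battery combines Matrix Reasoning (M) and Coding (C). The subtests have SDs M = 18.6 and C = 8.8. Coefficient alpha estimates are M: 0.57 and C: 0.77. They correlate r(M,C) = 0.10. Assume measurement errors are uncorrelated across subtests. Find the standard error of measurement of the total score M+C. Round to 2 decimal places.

Var(total) = 423.4 + 32.736 = 456.136.
True-score variance = 256.826 + 32.736 = 289.562, so reliability = 0.6348.
Error variance = 456.136 − 289.562 = 166.574; SEM = √166.574 = 12.91.

12.91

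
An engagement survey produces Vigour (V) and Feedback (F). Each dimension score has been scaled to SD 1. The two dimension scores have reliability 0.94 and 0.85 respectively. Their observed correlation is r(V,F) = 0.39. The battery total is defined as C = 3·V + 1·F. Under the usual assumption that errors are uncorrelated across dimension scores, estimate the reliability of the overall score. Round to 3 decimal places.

Var(C) = 3² + 1 + 2·[3·0.39] = 10 + 2.34 = 12.34.
Under uncorrelated errors the observed covariances equal the true-score covariances, so only the own-variance terms attenuate.
True-score variance = [3²·0.94 + 0.85] + 2.34 = 9.31 + 2.34 = 11.65.
Reliability = 11.65 / 12.34 = 0.944.

0.944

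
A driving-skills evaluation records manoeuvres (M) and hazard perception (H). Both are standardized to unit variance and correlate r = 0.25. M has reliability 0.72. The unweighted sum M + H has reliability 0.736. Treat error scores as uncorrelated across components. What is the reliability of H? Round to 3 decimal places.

Var(M+H) = 2 + 2·0.25 = 2.500.
True-score variance = ρ_M + ρ_H + 2·0.25, so 0.736 = (0.72 + ρ_H + 0.50) / 2.500.
ρ_H = 0.736·2.500 − 0.72 − 0.50 = 0.620.

0.620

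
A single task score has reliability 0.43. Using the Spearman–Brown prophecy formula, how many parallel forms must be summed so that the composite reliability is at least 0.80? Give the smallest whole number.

6

k ≥ ρ*(1−ρ₁)/(ρ₁(1−ρ*)) = 0.80·0.57 / (0.43·0.20) = 5.302.
Smallest integer k = 6.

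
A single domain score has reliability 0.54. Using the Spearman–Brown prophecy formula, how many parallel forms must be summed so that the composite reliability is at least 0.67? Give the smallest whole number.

k ≥ ρ*(1−ρ₁)/(ρ₁(1−ρ*)) = 0.67·0.46 / (0.54·0.33) = 1.730.
Smallest integer k = 2.

2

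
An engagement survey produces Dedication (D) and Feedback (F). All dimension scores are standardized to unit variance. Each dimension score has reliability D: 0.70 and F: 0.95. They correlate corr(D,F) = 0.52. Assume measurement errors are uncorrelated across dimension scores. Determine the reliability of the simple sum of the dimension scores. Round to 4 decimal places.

0.8849

Var(D+F) = 2 + 2·[0.52] = 2 + 1.04 = 3.04.
Because errors are independent across components, Cov(Tᵢ,Tⱼ) = Cov(Xᵢ,Xⱼ); the off-diagonal part of the true-score variance is the same as above.
True-score variance = [0.70 + 0.95] + 1.04 = 1.65 + 1.04 = 2.69.
Reliability = 2.69 / 3.04 = 0.8849.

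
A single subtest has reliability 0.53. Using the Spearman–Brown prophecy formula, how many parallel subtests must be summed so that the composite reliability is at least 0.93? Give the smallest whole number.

k ≥ ρ*(1−ρ₁)/(ρ₁(1−ρ*)) = 0.93·0.47 / (0.53·0.07) = 11.782.
Smallest integer k = 12.

12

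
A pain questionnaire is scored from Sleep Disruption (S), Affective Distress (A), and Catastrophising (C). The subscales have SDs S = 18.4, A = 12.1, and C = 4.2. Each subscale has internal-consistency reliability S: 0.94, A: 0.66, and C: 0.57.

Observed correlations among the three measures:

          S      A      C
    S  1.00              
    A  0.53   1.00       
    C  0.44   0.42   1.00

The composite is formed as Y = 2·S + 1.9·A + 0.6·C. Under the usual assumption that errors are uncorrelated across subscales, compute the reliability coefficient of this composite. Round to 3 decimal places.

0.910

Var(Y) = 2²·18.4² + 1.9²·12.1² + 0.6²·4.2² + 2·[3.8·18.4·12.1·0.53 + 1.2·18.4·4.2·0.44 + 1.14·12.1·4.2·0.42] = 1889.13 + 1027.07 = 2916.2.
Because errors are independent across components, Cov(Tᵢ,Tⱼ) = Cov(Xᵢ,Xⱼ); the off-diagonal part of the true-score variance is the same as above.
True-score variance = [2²·18.4²·0.94 + 1.9²·12.1²·0.66 + 0.6²·4.2²·0.57] + 1027.07 = 1625.44 + 1027.07 = 2652.51.
Reliability = 2652.51 / 2916.2 = 0.910.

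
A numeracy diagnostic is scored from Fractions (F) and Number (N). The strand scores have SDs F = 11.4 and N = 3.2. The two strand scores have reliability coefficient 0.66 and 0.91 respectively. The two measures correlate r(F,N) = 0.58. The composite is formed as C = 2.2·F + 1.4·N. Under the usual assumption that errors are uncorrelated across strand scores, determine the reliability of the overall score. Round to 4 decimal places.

0.7233

Var(C) = 2.2²·11.4² + 1.4²·3.2² + 2·[3.08·11.4·3.2·0.58] = 649.077 + 130.336 = 779.413.
With uncorrelated errors the cross-covariances are all true-score covariance, so they carry over unchanged; only the diagonal terms shrink to ρᵢσᵢ².
True-score variance = [2.2²·11.4²·0.66 + 1.4²·3.2²·0.91] + 130.336 = 433.408 + 130.336 = 563.744.
Reliability = 563.744 / 779.413 = 0.7233.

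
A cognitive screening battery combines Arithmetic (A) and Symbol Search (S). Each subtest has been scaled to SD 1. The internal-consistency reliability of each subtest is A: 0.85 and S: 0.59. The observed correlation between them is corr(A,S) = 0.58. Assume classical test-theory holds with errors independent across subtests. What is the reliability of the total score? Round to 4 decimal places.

0.8228

Var(A+S) = 2 + 2·[0.58] = 2 + 1.16 = 3.16.
With uncorrelated errors the cross-covariances are all true-score covariance, so they carry over unchanged; only the diagonal terms shrink to ρᵢσᵢ².
True-score variance = [0.85 + 0.59] + 1.16 = 1.44 + 1.16 = 2.6.
Reliability = 2.6 / 3.16 = 0.8228.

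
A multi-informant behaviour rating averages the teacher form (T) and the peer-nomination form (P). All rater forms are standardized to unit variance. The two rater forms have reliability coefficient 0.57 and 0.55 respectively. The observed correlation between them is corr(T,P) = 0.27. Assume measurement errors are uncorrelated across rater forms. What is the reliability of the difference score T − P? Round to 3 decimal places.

Var(T−P) = 1 + 1 − 2·0.27 = 2 − 0.54 = 1.46.
Because errors are independent across components, Cov(Tᵢ,Tⱼ) = Cov(Xᵢ,Xⱼ); the off-diagonal part of the true-score variance is the same as above.
True-score variance = [0.57 + 0.55] − 0.54 = 1.12 − 0.54 = 0.58.
Reliability = 0.58 / 1.46 = 0.397.

0.397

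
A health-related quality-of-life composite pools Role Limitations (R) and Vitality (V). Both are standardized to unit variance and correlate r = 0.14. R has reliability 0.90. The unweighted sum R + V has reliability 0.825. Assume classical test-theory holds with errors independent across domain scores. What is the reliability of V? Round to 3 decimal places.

Var(R+V) = 2 + 2·0.14 = 2.280.
True-score variance = ρ_R + ρ_V + 2·0.14, so 0.825 = (0.90 + ρ_V + 0.28) / 2.280.
ρ_V = 0.825·2.280 − 0.90 − 0.28 = 0.701.

0.701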